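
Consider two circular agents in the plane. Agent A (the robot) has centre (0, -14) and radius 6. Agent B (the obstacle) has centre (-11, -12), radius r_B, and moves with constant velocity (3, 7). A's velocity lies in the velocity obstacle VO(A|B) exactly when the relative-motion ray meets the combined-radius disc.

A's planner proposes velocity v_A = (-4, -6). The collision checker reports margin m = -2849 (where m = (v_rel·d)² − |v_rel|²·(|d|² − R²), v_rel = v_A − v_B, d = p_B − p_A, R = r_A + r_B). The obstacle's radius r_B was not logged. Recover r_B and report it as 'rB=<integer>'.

m = -2849
d = (-11, 2);  v_rel = (-7, -13),  |v_rel|² = 218
v_rel×d = (-7)·(2) − (-13)·(-11) = -157
since m = R²·218 − (-157)²:  R² = (24649 + -2849) / 218 = 100
R = √100 = 10  ⇒  r_B = 10 − 6 = 4

rB=4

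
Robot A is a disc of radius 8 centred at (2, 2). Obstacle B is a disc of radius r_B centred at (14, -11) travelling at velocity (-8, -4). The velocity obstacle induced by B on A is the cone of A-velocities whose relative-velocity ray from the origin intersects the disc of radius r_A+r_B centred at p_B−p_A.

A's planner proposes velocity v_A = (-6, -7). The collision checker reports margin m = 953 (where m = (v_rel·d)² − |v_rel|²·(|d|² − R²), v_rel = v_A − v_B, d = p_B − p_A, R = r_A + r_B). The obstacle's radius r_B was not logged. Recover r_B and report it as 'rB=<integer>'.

m = 953
d = (12, -13);  v_rel = (2, -3),  |v_rel|² = 13
v_rel×d = (2)·(-13) − (-3)·(12) = 10
since m = R²·13 − 10²:  R² = (100 + 953) / 13 = 81
R = √81 = 9  ⇒  r_B = 9 − 8 = 1

rB=1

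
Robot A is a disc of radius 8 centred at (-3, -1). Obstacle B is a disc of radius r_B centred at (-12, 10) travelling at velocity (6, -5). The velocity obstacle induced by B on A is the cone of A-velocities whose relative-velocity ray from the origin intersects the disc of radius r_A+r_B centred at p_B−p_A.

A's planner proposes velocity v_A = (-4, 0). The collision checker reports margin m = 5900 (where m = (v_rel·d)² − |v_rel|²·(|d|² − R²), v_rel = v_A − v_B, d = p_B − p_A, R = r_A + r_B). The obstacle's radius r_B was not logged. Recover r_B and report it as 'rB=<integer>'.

m = 5900
d = (-9, 11);  v_rel = (-10, 5),  |v_rel|² = 125
v_rel×d = (-10)·(11) − (5)·(-9) = -65
since m = R²·125 − (-65)²:  R² = (4225 + 5900) / 125 = 81
R = √81 = 9  ⇒  r_B = 9 − 8 = 1

rB=1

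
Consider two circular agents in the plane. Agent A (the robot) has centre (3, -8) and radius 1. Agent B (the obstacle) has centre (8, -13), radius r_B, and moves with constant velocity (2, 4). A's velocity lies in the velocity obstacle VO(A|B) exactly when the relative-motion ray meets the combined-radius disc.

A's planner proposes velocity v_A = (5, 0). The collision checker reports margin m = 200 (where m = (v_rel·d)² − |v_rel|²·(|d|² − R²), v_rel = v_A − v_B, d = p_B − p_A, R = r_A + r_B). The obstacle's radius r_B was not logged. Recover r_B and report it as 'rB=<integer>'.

m = 200
d = (5, -5);  v_rel = (3, -4),  |v_rel|² = 25
v_rel×d = (3)·(-5) − (-4)·(5) = 5
since m = R²·25 − 5²:  R² = (25 + 200) / 25 = 9
R = √9 = 3  ⇒  r_B = 3 − 1 = 2

rB=2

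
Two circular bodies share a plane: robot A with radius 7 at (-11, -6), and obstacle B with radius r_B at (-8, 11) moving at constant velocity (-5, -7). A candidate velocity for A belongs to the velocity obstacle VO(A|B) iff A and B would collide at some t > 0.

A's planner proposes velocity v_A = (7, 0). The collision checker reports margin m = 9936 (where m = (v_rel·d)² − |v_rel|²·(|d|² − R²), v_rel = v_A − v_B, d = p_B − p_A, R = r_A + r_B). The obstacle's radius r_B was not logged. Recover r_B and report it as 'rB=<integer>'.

m = 9936
d = (3, 17);  v_rel = (12, 7),  |v_rel|² = 193
v_rel×d = (12)·(17) − (7)·(3) = 183
since m = R²·193 − 183²:  R² = (33489 + 9936) / 193 = 225
R = √225 = 15  ⇒  r_B = 15 − 7 = 8

rB=8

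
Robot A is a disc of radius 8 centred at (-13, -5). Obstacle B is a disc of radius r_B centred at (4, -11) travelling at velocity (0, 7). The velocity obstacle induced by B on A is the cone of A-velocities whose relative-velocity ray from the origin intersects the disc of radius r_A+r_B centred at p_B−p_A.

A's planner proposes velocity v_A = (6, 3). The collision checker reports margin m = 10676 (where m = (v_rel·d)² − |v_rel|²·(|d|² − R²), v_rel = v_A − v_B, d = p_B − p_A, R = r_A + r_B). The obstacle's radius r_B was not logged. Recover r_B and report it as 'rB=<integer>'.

m = 10676
d = (17, -6);  v_rel = (6, -4),  |v_rel|² = 52
v_rel×d = (6)·(-6) − (-4)·(17) = 32
since m = R²·52 − 32²:  R² = (1024 + 10676) / 52 = 225
R = √225 = 15  ⇒  r_B = 15 − 8 = 7

rB=7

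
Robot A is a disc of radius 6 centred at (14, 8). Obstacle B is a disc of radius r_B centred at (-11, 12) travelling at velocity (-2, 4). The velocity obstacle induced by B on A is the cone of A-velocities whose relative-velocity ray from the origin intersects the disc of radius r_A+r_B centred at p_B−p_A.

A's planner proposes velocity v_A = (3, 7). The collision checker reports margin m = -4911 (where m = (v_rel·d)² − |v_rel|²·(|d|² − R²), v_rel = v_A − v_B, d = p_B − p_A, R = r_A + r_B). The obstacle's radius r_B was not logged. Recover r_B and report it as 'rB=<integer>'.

m = -4911
d = (-25, 4);  v_rel = (5, 3),  |v_rel|² = 34
v_rel×d = (5)·(4) − (3)·(-25) = 95
since m = R²·34 − 95²:  R² = (9025 + -4911) / 34 = 121
R = √121 = 11  ⇒  r_B = 11 − 6 = 5

rB=5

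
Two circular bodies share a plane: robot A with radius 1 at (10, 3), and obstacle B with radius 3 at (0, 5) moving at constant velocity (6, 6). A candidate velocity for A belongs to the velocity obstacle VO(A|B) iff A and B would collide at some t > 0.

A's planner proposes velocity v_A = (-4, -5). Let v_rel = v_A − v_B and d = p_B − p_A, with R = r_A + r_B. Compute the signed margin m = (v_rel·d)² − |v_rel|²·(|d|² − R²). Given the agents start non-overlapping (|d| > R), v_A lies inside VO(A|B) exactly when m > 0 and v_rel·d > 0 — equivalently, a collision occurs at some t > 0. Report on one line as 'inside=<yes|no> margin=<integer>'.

d = (-10, 2),  |d|² = 104;  R = 1+3 = 4,  c = 104−4² = 88
v_rel = (-10, -11),  |v_rel|² = 221;  v_rel·d = (-10)·(-10) + (-11)·(2) = 78
221·t² − 156·t + 88 = 0  ⇒  m = 78² − 221·88 = -13364
m = -13364 < 0,  v_rel·d = 78 > 0  ⇒  outside

inside=no margin=-13364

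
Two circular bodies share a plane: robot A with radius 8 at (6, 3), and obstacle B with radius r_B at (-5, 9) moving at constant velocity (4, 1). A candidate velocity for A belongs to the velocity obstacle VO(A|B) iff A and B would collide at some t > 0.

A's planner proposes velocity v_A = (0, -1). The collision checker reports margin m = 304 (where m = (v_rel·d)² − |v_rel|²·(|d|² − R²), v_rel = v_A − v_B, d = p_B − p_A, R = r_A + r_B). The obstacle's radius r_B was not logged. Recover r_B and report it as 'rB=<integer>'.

m = 304
d = (-11, 6);  v_rel = (-4, -2),  |v_rel|² = 20
v_rel×d = (-4)·(6) − (-2)·(-11) = -46
since m = R²·20 − (-46)²:  R² = (2116 + 304) / 20 = 121
R = √121 = 11  ⇒  r_B = 11 − 8 = 3

rB=3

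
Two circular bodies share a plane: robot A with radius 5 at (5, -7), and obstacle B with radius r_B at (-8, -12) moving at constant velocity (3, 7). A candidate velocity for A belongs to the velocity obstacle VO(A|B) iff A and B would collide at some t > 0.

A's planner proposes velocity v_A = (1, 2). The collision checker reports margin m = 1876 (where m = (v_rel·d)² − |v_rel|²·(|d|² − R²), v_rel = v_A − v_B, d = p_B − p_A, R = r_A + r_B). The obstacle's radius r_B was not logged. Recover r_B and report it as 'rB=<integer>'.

m = 1876
d = (-13, -5);  v_rel = (-2, -5),  |v_rel|² = 29
v_rel×d = (-2)·(-5) − (-5)·(-13) = -55
since m = R²·29 − (-55)²:  R² = (3025 + 1876) / 29 = 169
R = √169 = 13  ⇒  r_B = 13 − 5 = 8

rB=8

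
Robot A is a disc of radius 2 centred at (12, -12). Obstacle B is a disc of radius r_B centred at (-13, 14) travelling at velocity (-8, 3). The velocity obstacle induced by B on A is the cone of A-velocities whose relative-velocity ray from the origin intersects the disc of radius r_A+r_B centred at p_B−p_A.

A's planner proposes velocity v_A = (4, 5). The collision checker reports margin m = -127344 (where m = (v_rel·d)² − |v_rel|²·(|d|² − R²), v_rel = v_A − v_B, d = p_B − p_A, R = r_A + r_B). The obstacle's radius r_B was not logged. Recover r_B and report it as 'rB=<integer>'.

m = -127344
d = (-25, 26);  v_rel = (12, 2),  |v_rel|² = 148
v_rel×d = (12)·(26) − (2)·(-25) = 362
since m = R²·148 − 362²:  R² = (131044 + -127344) / 148 = 25
R = √25 = 5  ⇒  r_B = 5 − 2 = 3

rB=3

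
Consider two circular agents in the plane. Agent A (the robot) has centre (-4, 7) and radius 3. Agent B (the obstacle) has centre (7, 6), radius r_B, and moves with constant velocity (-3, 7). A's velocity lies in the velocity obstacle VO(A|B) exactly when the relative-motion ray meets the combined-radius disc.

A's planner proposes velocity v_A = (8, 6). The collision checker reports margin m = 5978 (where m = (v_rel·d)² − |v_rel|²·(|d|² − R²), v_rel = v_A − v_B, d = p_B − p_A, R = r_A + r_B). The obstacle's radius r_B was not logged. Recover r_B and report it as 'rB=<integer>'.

m = 5978
d = (11, -1);  v_rel = (11, -1),  |v_rel|² = 122
v_rel×d = (11)·(-1) − (-1)·(11) = 0
since m = R²·122 − 0²:  R² = (0 + 5978) / 122 = 49
R = √49 = 7  ⇒  r_B = 7 − 3 = 4

rB=4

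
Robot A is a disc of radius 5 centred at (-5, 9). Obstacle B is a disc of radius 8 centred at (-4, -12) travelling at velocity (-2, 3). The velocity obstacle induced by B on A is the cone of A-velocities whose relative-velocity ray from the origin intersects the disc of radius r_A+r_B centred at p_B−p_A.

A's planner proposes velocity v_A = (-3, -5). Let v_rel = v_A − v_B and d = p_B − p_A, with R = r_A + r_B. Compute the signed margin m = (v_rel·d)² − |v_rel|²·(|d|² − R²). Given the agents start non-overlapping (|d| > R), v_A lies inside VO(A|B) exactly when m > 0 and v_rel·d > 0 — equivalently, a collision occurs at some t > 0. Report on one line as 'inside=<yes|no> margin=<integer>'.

d = (1, -21),  |d|² = 442;  R = 5+8 = 13,  c = 442−13² = 273
v_rel = (-1, -8),  |v_rel|² = 65;  v_rel·d = (-1)·(1) + (-8)·(-21) = 167
65·t² − 334·t + 273 = 0  ⇒  m = 167² − 65·273 = 10144
m = 10144 > 0,  v_rel·d = 167 > 0  ⇒  inside

inside=yes margin=10144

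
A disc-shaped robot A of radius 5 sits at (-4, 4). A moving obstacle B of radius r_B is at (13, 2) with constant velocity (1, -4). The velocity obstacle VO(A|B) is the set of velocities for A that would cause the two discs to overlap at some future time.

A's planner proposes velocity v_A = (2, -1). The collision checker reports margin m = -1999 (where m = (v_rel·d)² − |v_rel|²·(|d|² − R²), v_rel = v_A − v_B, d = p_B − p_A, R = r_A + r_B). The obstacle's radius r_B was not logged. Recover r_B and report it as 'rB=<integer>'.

m = -1999
d = (17, -2);  v_rel = (1, 3),  |v_rel|² = 10
v_rel×d = (1)·(-2) − (3)·(17) = -53
since m = R²·10 − (-53)²:  R² = (2809 + -1999) / 10 = 81
R = √81 = 9  ⇒  r_B = 9 − 5 = 4

rB=4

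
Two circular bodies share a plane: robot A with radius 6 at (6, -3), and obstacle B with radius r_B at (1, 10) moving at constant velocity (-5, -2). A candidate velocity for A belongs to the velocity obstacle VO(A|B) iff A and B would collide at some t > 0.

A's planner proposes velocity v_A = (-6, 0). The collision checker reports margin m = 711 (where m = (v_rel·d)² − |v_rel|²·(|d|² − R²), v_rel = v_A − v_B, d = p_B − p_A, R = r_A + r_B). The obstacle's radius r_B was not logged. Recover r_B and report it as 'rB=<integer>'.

m = 711
d = (-5, 13);  v_rel = (-1, 2),  |v_rel|² = 5
v_rel×d = (-1)·(13) − (2)·(-5) = -3
since m = R²·5 − (-3)²:  R² = (9 + 711) / 5 = 144
R = √144 = 12  ⇒  r_B = 12 − 6 = 6

rB=6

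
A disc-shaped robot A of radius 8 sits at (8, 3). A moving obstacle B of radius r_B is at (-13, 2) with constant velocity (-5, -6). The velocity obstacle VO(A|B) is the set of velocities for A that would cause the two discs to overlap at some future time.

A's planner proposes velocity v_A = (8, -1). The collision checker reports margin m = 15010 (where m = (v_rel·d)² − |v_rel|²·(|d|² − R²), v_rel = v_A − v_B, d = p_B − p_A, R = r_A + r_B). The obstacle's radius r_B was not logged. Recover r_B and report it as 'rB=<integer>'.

m = 15010
d = (-21, -1);  v_rel = (13, 5),  |v_rel|² = 194
v_rel×d = (13)·(-1) − (5)·(-21) = 92
since m = R²·194 − 92²:  R² = (8464 + 15010) / 194 = 121
R = √121 = 11  ⇒  r_B = 11 − 8 = 3

rB=3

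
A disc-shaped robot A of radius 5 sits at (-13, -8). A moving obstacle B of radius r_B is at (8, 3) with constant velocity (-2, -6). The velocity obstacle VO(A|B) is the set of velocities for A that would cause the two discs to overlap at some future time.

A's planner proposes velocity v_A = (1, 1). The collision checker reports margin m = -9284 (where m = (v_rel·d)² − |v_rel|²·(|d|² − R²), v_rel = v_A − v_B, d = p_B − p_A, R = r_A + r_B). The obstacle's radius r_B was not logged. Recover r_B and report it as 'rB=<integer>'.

m = -9284
d = (21, 11);  v_rel = (3, 7),  |v_rel|² = 58
v_rel×d = (3)·(11) − (7)·(21) = -114
since m = R²·58 − (-114)²:  R² = (12996 + -9284) / 58 = 64
R = √64 = 8  ⇒  r_B = 8 − 5 = 3

rB=3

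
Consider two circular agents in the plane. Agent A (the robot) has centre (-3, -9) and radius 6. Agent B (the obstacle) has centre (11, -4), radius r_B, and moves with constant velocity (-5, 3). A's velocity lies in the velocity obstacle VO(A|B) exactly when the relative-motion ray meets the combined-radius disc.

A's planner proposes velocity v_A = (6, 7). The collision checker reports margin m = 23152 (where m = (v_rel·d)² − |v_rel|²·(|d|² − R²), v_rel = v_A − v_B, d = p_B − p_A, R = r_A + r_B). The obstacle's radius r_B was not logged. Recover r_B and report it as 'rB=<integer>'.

m = 23152
d = (14, 5);  v_rel = (11, 4),  |v_rel|² = 137
v_rel×d = (11)·(5) − (4)·(14) = -1
since m = R²·137 − (-1)²:  R² = (1 + 23152) / 137 = 169
R = √169 = 13  ⇒  r_B = 13 − 6 = 7

rB=7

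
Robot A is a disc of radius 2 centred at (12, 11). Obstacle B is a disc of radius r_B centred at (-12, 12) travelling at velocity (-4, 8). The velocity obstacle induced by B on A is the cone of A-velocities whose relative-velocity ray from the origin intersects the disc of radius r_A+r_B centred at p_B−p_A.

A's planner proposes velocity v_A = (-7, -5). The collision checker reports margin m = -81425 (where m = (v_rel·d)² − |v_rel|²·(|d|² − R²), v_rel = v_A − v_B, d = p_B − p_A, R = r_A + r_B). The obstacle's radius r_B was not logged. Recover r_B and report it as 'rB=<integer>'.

m = -81425
d = (-24, 1);  v_rel = (-3, -13),  |v_rel|² = 178
v_rel×d = (-3)·(1) − (-13)·(-24) = -315
since m = R²·178 − (-315)²:  R² = (99225 + -81425) / 178 = 100
R = √100 = 10  ⇒  r_B = 10 − 2 = 8

rB=8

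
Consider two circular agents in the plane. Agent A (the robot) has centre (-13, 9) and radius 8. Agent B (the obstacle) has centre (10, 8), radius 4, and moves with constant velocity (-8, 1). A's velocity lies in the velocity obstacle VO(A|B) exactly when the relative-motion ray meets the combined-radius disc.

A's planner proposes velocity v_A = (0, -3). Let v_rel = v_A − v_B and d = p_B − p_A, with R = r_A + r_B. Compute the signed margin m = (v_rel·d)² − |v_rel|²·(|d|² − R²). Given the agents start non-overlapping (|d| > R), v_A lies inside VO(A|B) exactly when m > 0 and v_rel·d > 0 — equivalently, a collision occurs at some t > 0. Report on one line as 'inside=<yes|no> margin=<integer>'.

d = (23, -1),  |d|² = 530;  R = 8+4 = 12,  c = 530−12² = 386
v_rel = (8, -4),  |v_rel|² = 80;  v_rel·d = (8)·(23) + (-4)·(-1) = 188
80·t² − 376·t + 386 = 0  ⇒  m = 188² − 80·386 = 4464
m = 4464 > 0,  v_rel·d = 188 > 0  ⇒  inside

inside=yes margin=4464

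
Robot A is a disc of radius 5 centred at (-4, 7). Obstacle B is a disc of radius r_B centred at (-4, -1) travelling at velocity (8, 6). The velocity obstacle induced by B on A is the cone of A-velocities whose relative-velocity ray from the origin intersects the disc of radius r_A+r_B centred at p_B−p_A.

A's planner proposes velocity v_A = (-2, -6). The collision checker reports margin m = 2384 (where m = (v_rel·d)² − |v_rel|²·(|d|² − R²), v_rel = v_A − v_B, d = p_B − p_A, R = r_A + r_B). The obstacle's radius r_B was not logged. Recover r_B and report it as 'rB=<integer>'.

m = 2384
d = (0, -8);  v_rel = (-10, -12),  |v_rel|² = 244
v_rel×d = (-10)·(-8) − (-12)·(0) = 80
since m = R²·244 − 80²:  R² = (6400 + 2384) / 244 = 36
R = √36 = 6  ⇒  r_B = 6 − 5 = 1

rB=1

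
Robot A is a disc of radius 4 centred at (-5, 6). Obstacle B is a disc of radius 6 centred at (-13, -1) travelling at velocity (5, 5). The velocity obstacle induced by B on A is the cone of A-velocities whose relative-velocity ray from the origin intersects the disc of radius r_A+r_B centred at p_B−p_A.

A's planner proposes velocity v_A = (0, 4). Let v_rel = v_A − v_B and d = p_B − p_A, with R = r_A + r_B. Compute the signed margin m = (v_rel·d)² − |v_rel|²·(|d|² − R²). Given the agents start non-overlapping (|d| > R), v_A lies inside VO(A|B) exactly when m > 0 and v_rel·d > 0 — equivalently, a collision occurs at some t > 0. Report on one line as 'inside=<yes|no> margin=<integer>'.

d = (-8, -7),  |d|² = 113;  R = 4+6 = 10,  c = 113−10² = 13
v_rel = (-5, -1),  |v_rel|² = 26;  v_rel·d = (-5)·(-8) + (-1)·(-7) = 47
26·t² − 94·t + 13 = 0  ⇒  m = 47² − 26·13 = 1871
m = 1871 > 0,  v_rel·d = 47 > 0  ⇒  inside

inside=yes margin=1871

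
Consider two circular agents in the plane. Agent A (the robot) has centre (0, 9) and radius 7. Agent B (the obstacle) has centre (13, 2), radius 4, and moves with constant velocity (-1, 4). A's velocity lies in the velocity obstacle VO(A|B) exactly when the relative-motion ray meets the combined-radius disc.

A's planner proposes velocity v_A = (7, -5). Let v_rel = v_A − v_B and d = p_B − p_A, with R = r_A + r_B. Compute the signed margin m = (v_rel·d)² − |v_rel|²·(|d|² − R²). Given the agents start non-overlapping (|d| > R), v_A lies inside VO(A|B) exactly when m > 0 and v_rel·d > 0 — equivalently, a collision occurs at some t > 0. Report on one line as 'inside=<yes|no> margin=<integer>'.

d = (13, -7),  |d|² = 218;  R = 7+4 = 11,  c = 218−11² = 97
v_rel = (8, -9),  |v_rel|² = 145;  v_rel·d = (8)·(13) + (-9)·(-7) = 167
145·t² − 334·t + 97 = 0  ⇒  m = 167² − 145·97 = 13824
m = 13824 > 0,  v_rel·d = 167 > 0  ⇒  inside

inside=yes margin=13824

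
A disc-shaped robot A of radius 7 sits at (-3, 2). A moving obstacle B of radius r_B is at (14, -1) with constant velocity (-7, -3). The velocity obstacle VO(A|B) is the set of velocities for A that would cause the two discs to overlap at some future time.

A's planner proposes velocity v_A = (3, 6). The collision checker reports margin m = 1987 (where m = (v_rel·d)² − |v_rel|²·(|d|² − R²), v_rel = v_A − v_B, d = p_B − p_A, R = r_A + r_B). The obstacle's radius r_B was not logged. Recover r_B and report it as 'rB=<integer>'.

m = 1987
d = (17, -3);  v_rel = (10, 9),  |v_rel|² = 181
v_rel×d = (10)·(-3) − (9)·(17) = -183
since m = R²·181 − (-183)²:  R² = (33489 + 1987) / 181 = 196
R = √196 = 14  ⇒  r_B = 14 − 7 = 7

rB=7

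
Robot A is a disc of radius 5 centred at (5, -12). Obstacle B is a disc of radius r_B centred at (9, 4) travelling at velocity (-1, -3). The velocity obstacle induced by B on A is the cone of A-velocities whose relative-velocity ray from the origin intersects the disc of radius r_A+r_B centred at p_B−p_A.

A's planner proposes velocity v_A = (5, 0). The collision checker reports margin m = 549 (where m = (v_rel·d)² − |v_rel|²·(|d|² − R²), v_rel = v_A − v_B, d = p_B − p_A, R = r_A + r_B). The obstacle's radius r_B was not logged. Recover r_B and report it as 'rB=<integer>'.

m = 549
d = (4, 16);  v_rel = (6, 3),  |v_rel|² = 45
v_rel×d = (6)·(16) − (3)·(4) = 84
since m = R²·45 − 84²:  R² = (7056 + 549) / 45 = 169
R = √169 = 13  ⇒  r_B = 13 − 5 = 8

rB=8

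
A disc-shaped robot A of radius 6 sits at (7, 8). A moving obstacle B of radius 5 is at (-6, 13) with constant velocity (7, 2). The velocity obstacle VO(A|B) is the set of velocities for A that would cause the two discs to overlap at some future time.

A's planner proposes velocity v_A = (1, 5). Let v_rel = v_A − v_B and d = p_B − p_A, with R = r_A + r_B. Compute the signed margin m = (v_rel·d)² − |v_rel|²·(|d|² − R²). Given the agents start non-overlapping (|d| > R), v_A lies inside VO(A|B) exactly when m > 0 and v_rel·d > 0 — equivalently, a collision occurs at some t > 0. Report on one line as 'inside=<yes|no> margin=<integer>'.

d = (-13, 5),  |d|² = 194;  R = 6+5 = 11,  c = 194−11² = 73
v_rel = (-6, 3),  |v_rel|² = 45;  v_rel·d = (-6)·(-13) + (3)·(5) = 93
45·t² − 186·t + 73 = 0  ⇒  m = 93² − 45·73 = 5364
m = 5364 > 0,  v_rel·d = 93 > 0  ⇒  inside

inside=yes margin=5364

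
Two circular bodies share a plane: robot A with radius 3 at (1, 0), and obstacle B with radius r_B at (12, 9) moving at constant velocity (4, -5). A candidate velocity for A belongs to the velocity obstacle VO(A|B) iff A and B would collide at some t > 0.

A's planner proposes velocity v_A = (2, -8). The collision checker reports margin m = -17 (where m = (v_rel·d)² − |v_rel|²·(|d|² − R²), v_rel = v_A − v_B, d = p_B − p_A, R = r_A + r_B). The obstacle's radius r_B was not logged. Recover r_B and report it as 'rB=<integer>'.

m = -17
d = (11, 9);  v_rel = (-2, -3),  |v_rel|² = 13
v_rel×d = (-2)·(9) − (-3)·(11) = 15
since m = R²·13 − 15²:  R² = (225 + -17) / 13 = 16
R = √16 = 4  ⇒  r_B = 4 − 3 = 1

rB=1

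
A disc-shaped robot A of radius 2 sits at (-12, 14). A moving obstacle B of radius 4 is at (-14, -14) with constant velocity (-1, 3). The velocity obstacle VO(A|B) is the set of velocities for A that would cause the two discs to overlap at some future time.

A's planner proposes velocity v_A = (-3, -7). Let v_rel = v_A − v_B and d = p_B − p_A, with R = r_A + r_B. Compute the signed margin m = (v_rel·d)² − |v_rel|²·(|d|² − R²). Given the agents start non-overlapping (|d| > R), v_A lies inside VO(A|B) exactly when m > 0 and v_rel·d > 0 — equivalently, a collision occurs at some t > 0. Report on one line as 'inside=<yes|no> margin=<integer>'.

d = (-2, -28),  |d|² = 788;  R = 2+4 = 6,  c = 788−6² = 752
v_rel = (-2, -10),  |v_rel|² = 104;  v_rel·d = (-2)·(-2) + (-10)·(-28) = 284
104·t² − 568·t + 752 = 0  ⇒  m = 284² − 104·752 = 2448
m = 2448 > 0,  v_rel·d = 284 > 0  ⇒  inside

inside=yes margin=2448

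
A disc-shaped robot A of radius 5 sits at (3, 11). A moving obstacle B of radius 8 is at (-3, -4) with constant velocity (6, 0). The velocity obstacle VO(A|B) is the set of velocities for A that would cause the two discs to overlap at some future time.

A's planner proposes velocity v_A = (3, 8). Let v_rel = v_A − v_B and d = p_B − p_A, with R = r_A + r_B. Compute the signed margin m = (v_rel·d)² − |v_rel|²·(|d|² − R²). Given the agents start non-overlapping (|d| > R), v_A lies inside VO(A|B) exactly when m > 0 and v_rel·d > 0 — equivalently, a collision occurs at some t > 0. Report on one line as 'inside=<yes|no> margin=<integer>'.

d = (-6, -15),  |d|² = 261;  R = 5+8 = 13,  c = 261−13² = 92
v_rel = (-3, 8),  |v_rel|² = 73;  v_rel·d = (-3)·(-6) + (8)·(-15) = -102
73·t² + 204·t + 92 = 0  ⇒  m = (-102)² − 73·92 = 3688
m = 3688 > 0,  v_rel·d = -102 < 0  ⇒  outside

inside=no margin=3688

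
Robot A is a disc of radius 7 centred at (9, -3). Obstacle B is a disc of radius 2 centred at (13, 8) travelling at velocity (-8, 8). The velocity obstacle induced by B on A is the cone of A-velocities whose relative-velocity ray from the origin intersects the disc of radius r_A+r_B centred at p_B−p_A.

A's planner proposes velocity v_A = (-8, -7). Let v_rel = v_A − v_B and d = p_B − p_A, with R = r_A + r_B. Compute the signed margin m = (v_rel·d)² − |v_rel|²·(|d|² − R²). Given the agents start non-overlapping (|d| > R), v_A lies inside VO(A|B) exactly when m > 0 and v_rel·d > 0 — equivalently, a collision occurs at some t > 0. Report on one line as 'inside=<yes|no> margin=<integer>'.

d = (4, 11),  |d|² = 137;  R = 7+2 = 9,  c = 137−9² = 56
v_rel = (0, -15),  |v_rel|² = 225;  v_rel·d = (0)·(4) + (-15)·(11) = -165
225·t² + 330·t + 56 = 0  ⇒  m = (-165)² − 225·56 = 14625
m = 14625 > 0,  v_rel·d = -165 < 0  ⇒  outside

inside=no margin=14625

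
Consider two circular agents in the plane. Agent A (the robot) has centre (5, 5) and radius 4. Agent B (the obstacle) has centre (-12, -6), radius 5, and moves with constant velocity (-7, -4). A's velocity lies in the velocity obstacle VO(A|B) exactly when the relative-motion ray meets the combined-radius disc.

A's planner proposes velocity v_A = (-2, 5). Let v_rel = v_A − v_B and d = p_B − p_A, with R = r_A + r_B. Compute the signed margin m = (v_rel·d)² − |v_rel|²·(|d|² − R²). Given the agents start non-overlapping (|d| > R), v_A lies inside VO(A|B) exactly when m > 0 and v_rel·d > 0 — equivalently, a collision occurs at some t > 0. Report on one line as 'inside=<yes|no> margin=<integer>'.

d = (-17, -11),  |d|² = 410;  R = 4+5 = 9,  c = 410−9² = 329
v_rel = (5, 9),  |v_rel|² = 106;  v_rel·d = (5)·(-17) + (9)·(-11) = -184
106·t² + 368·t + 329 = 0  ⇒  m = (-184)² − 106·329 = -1018
m = -1018 < 0,  v_rel·d = -184 < 0  ⇒  outside

inside=no margin=-1018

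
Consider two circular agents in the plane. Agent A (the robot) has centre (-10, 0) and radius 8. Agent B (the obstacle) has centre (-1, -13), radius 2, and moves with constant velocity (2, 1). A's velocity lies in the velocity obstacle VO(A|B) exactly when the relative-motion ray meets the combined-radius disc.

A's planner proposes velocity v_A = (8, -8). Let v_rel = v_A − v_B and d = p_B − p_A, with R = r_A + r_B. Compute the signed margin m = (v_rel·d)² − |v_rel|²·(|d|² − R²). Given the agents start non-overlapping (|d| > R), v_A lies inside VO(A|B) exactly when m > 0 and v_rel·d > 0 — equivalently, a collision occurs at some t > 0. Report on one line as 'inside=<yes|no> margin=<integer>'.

d = (9, -13),  |d|² = 250;  R = 8+2 = 10,  c = 250−10² = 150
v_rel = (6, -9),  |v_rel|² = 117;  v_rel·d = (6)·(9) + (-9)·(-13) = 171
117·t² − 342·t + 150 = 0  ⇒  m = 171² − 117·150 = 11691
m = 11691 > 0,  v_rel·d = 171 > 0  ⇒  inside

inside=yes margin=11691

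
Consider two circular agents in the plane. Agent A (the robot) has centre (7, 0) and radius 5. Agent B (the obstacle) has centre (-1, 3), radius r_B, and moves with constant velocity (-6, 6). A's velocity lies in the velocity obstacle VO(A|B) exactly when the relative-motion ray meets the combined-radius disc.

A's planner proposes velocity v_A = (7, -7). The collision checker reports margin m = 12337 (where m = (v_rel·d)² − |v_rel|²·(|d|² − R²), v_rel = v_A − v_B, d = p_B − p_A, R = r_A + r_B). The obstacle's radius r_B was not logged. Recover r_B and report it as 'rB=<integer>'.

m = 12337
d = (-8, 3);  v_rel = (13, -13),  |v_rel|² = 338
v_rel×d = (13)·(3) − (-13)·(-8) = -65
since m = R²·338 − (-65)²:  R² = (4225 + 12337) / 338 = 49
R = √49 = 7  ⇒  r_B = 7 − 5 = 2

rB=2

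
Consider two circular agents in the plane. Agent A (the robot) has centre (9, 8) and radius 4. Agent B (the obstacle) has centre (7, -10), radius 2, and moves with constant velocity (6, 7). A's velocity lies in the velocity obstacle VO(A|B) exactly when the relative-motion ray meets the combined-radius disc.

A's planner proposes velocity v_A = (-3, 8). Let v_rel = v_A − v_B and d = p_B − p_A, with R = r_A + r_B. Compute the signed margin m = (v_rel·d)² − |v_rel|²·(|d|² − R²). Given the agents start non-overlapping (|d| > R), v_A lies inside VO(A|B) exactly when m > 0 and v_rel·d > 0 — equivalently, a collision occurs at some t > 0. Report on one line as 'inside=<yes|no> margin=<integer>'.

d = (-2, -18),  |d|² = 328;  R = 4+2 = 6,  c = 328−6² = 292
v_rel = (-9, 1),  |v_rel|² = 82;  v_rel·d = (-9)·(-2) + (1)·(-18) = 0
82·t² − 0·t + 292 = 0  ⇒  m = 0² − 82·292 = -23944
m = -23944 < 0,  v_rel·d = 0 = 0  ⇒  outside

inside=no margin=-23944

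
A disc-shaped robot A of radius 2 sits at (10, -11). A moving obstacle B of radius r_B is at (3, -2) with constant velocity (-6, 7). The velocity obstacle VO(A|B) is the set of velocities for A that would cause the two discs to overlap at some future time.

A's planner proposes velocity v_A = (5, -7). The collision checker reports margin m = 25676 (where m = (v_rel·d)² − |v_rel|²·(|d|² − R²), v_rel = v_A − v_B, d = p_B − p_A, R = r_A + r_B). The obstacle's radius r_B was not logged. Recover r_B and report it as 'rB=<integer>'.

m = 25676
d = (-7, 9);  v_rel = (11, -14),  |v_rel|² = 317
v_rel×d = (11)·(9) − (-14)·(-7) = 1
since m = R²·317 − 1²:  R² = (1 + 25676) / 317 = 81
R = √81 = 9  ⇒  r_B = 9 − 2 = 7

rB=7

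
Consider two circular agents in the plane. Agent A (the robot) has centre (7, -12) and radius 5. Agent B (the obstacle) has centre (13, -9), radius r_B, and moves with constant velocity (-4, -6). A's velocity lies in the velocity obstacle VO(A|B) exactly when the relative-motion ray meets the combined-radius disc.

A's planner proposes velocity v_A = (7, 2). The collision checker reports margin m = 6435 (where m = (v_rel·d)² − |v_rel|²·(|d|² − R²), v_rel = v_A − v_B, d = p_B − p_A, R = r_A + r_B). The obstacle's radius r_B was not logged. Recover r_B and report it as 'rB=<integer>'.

m = 6435
d = (6, 3);  v_rel = (11, 8),  |v_rel|² = 185
v_rel×d = (11)·(3) − (8)·(6) = -15
since m = R²·185 − (-15)²:  R² = (225 + 6435) / 185 = 36
R = √36 = 6  ⇒  r_B = 6 − 5 = 1

rB=1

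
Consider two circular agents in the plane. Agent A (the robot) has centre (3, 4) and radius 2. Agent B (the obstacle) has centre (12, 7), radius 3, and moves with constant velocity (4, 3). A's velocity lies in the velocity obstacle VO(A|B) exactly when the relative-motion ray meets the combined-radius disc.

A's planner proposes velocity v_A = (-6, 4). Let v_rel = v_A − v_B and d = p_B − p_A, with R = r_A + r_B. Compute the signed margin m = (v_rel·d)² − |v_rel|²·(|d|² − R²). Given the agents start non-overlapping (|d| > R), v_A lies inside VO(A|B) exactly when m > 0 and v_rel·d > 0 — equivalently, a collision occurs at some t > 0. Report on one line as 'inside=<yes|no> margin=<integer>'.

d = (9, 3),  |d|² = 90;  R = 2+3 = 5,  c = 90−5² = 65
v_rel = (-10, 1),  |v_rel|² = 101;  v_rel·d = (-10)·(9) + (1)·(3) = -87
101·t² + 174·t + 65 = 0  ⇒  m = (-87)² − 101·65 = 1004
m = 1004 > 0,  v_rel·d = -87 < 0  ⇒  outside

inside=no margin=1004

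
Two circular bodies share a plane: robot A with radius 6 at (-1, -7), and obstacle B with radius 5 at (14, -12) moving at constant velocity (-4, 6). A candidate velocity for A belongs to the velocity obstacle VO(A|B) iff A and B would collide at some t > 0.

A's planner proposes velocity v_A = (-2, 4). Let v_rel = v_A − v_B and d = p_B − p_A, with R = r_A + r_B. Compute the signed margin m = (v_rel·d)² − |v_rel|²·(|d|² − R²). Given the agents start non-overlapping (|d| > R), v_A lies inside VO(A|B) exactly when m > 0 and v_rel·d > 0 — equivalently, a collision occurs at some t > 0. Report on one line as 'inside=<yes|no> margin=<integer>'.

d = (15, -5),  |d|² = 250;  R = 6+5 = 11,  c = 250−11² = 129
v_rel = (2, -2),  |v_rel|² = 8;  v_rel·d = (2)·(15) + (-2)·(-5) = 40
8·t² − 80·t + 129 = 0  ⇒  m = 40² − 8·129 = 568
m = 568 > 0,  v_rel·d = 40 > 0  ⇒  inside

inside=yes margin=568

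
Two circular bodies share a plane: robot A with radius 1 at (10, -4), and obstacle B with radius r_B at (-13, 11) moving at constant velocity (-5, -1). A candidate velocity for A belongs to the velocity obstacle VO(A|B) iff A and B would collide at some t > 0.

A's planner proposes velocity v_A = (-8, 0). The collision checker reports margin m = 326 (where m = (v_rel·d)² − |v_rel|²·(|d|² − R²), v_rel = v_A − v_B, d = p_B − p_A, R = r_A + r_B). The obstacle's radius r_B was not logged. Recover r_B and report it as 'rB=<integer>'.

m = 326
d = (-23, 15);  v_rel = (-3, 1),  |v_rel|² = 10
v_rel×d = (-3)·(15) − (1)·(-23) = -22
since m = R²·10 − (-22)²:  R² = (484 + 326) / 10 = 81
R = √81 = 9  ⇒  r_B = 9 − 1 = 8

rB=8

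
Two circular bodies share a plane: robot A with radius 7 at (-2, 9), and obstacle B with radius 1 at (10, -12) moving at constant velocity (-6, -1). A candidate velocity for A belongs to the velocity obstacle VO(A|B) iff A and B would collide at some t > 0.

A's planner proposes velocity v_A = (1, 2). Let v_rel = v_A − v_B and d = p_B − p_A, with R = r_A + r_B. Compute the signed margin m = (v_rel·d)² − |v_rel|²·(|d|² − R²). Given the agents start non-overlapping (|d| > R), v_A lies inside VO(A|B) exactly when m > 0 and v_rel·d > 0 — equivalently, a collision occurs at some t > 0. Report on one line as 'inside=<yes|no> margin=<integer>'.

d = (12, -21),  |d|² = 585;  R = 7+1 = 8,  c = 585−8² = 521
v_rel = (7, 3),  |v_rel|² = 58;  v_rel·d = (7)·(12) + (3)·(-21) = 21
58·t² − 42·t + 521 = 0  ⇒  m = 21² − 58·521 = -29777
m = -29777 < 0,  v_rel·d = 21 > 0  ⇒  outside

inside=no margin=-29777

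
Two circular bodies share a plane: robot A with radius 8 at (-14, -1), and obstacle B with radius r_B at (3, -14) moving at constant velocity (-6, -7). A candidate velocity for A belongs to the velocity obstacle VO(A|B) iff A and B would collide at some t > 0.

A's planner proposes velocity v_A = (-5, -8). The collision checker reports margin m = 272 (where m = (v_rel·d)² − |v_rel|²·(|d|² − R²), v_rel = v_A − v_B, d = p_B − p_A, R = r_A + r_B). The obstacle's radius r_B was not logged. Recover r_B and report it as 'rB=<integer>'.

m = 272
d = (17, -13);  v_rel = (1, -1),  |v_rel|² = 2
v_rel×d = (1)·(-13) − (-1)·(17) = 4
since m = R²·2 − 4²:  R² = (16 + 272) / 2 = 144
R = √144 = 12  ⇒  r_B = 12 − 8 = 4

rB=4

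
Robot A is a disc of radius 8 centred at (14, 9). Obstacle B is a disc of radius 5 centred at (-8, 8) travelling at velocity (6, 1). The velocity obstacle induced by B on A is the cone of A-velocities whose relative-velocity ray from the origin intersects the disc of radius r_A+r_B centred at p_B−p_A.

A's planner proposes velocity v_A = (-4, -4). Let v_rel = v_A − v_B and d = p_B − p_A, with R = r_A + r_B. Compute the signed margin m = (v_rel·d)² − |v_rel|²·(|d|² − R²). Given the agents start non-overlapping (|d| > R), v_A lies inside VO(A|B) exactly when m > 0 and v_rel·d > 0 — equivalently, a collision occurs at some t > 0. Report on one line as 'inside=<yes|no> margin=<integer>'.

d = (-22, -1),  |d|² = 485;  R = 8+5 = 13,  c = 485−13² = 316
v_rel = (-10, -5),  |v_rel|² = 125;  v_rel·d = (-10)·(-22) + (-5)·(-1) = 225
125·t² − 450·t + 316 = 0  ⇒  m = 225² − 125·316 = 11125
m = 11125 > 0,  v_rel·d = 225 > 0  ⇒  inside

inside=yes margin=11125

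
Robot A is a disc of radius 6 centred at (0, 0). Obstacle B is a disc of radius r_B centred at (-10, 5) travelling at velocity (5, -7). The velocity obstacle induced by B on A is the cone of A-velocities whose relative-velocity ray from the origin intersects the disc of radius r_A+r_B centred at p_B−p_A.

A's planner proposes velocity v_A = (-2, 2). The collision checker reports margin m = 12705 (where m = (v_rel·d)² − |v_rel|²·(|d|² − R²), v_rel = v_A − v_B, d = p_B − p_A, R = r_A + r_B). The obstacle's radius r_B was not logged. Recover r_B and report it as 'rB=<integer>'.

m = 12705
d = (-10, 5);  v_rel = (-7, 9),  |v_rel|² = 130
v_rel×d = (-7)·(5) − (9)·(-10) = 55
since m = R²·130 − 55²:  R² = (3025 + 12705) / 130 = 121
R = √121 = 11  ⇒  r_B = 11 − 6 = 5

rB=5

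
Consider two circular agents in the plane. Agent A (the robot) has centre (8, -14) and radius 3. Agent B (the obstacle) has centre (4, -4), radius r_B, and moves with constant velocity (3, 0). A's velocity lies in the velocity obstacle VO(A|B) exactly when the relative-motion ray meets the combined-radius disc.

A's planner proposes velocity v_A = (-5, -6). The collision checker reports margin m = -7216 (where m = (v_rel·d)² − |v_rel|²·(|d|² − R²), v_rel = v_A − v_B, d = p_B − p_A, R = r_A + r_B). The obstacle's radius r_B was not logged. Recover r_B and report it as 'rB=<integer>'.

m = -7216
d = (-4, 10);  v_rel = (-8, -6),  |v_rel|² = 100
v_rel×d = (-8)·(10) − (-6)·(-4) = -104
since m = R²·100 − (-104)²:  R² = (10816 + -7216) / 100 = 36
R = √36 = 6  ⇒  r_B = 6 − 3 = 3

rB=3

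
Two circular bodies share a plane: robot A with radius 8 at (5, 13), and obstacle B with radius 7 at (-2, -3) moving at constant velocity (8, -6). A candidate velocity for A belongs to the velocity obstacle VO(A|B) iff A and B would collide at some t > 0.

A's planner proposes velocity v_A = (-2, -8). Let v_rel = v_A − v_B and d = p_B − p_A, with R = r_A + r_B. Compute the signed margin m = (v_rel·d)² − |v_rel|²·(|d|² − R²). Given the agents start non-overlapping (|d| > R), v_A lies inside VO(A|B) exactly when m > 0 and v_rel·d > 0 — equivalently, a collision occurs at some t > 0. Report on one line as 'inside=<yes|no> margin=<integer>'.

d = (-7, -16),  |d|² = 305;  R = 8+7 = 15,  c = 305−15² = 80
v_rel = (-10, -2),  |v_rel|² = 104;  v_rel·d = (-10)·(-7) + (-2)·(-16) = 102
104·t² − 204·t + 80 = 0  ⇒  m = 102² − 104·80 = 2084
m = 2084 > 0,  v_rel·d = 102 > 0  ⇒  inside

inside=yes margin=2084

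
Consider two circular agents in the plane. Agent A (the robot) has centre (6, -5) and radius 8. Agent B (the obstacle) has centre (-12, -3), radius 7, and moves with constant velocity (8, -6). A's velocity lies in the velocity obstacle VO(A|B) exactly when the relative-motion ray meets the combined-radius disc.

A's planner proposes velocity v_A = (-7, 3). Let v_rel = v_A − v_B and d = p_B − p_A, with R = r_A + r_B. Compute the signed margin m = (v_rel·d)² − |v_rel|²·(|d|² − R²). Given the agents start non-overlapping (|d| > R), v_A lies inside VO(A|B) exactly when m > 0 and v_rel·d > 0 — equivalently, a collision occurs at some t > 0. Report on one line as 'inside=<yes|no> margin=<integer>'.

d = (-18, 2),  |d|² = 328;  R = 8+7 = 15,  c = 328−15² = 103
v_rel = (-15, 9),  |v_rel|² = 306;  v_rel·d = (-15)·(-18) + (9)·(2) = 288
306·t² − 576·t + 103 = 0  ⇒  m = 288² − 306·103 = 51426
m = 51426 > 0,  v_rel·d = 288 > 0  ⇒  inside

inside=yes margin=51426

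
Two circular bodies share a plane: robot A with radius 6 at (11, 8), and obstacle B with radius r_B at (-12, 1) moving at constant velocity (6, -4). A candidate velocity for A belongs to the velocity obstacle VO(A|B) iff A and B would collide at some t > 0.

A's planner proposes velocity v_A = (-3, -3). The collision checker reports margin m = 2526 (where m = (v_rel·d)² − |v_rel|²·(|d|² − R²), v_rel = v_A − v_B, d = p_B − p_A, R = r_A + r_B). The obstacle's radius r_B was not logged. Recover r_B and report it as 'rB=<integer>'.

m = 2526
d = (-23, -7);  v_rel = (-9, 1),  |v_rel|² = 82
v_rel×d = (-9)·(-7) − (1)·(-23) = 86
since m = R²·82 − 86²:  R² = (7396 + 2526) / 82 = 121
R = √121 = 11  ⇒  r_B = 11 − 6 = 5

rB=5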